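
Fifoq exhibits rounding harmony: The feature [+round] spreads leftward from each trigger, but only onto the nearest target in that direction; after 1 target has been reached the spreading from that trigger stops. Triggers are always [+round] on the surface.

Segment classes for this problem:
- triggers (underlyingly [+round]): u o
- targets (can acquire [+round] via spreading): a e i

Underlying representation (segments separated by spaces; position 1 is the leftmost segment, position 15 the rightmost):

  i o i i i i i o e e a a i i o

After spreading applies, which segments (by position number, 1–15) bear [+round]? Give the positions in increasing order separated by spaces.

From /o/ at 2 leftward: 1 /i/ → [+round]; bound reached.
From /o/ at 8 leftward: 7 /i/ → [+round]; bound reached.
From /o/ at 15 leftward: 14 /i/ → [+round]; bound reached.
Targets with no active source: positions 3 4 5 6 9 10 11 12 13 stay [-round].

1 2 7 8 14 15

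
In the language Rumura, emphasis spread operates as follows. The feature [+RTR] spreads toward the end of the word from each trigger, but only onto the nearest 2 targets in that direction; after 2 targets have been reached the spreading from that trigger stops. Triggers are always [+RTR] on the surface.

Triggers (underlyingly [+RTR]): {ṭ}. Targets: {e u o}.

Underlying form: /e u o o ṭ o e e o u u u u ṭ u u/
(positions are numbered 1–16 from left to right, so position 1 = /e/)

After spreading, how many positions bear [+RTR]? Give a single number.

6

From /ṭ/ at 5 rightward: 6 /o/ → [+RTR]; 7 /e/ → [+RTR]; bound reached.
From /ṭ/ at 14 rightward: 15 /u/ → [+RTR]; 16 /u/ → [+RTR]; bound reached.
Targets with no active source: positions 1 2 3 4 8 9 10 11 12 13 stay [-emphatic].
[+RTR] positions on the surface: 5 6 7 14 15 16.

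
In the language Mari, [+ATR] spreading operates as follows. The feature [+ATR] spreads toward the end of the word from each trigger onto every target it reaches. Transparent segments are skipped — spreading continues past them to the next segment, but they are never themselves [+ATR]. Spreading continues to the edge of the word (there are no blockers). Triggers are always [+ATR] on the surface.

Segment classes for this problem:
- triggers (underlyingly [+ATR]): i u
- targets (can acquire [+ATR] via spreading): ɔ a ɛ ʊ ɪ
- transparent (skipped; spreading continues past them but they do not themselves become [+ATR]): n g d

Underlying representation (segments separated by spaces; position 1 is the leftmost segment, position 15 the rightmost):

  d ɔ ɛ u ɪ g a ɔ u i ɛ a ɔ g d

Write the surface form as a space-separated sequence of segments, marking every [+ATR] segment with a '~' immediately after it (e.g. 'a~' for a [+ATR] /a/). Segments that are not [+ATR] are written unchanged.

d ɔ ɛ u~ ɪ~ g a~ ɔ~ u~ i~ ɛ~ a~ ɔ~ g d

From /u/ at 4 rightward: 5 /ɪ/ → [+ATR]; 6 /g/ transparent; 7 /a/ → [+ATR]; 8 /ɔ/ → [+ATR]; 9 /u/ is itself a trigger — this domain ends here.
From /u/ at 9 rightward: 10 /i/ is itself a trigger — this domain ends here.
From /i/ at 10 rightward: 11 /ɛ/ → [+ATR]; 12 /a/ → [+ATR]; 13 /ɔ/ → [+ATR]; 14 /g/ transparent; 15 /d/ transparent; word edge.
Targets with no active source: positions 2 3 stay [-ATR].
[+ATR] positions on the surface: 4 5 7 8 9 10 11 12 13.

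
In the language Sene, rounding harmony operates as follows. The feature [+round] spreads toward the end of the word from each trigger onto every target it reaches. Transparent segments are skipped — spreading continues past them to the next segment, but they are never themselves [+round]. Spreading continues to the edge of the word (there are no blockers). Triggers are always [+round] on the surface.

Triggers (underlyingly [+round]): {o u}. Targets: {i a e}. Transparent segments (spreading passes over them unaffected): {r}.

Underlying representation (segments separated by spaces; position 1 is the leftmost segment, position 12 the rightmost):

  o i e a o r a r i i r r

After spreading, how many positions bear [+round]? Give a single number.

From /o/ at 1 rightward: 2 /i/ → [+round]; 3 /e/ → [+round]; 4 /a/ → [+round]; 5 /o/ is itself a trigger — this domain ends here.
From /o/ at 5 rightward: 6 /r/ transparent; 7 /a/ → [+round]; 8 /r/ transparent; 9 /i/ → [+round]; 10 /i/ → [+round]; 11 /r/ transparent; 12 /r/ transparent; word edge.
[+round] positions on the surface: 1 2 3 4 5 7 9 10.

8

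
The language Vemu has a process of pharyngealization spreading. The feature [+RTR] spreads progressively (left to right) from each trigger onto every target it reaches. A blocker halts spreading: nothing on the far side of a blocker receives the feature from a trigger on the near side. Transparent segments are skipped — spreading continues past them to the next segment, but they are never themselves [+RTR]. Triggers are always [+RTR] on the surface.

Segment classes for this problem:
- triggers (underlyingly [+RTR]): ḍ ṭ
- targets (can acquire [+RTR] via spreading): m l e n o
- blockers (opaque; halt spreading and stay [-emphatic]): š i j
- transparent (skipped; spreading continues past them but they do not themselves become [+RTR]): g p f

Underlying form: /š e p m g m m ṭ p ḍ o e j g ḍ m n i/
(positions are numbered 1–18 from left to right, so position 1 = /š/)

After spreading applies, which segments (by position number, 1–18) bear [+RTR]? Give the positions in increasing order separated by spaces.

From /ṭ/ at 8 rightward: 9 /p/ transparent; 10 /ḍ/ is itself a trigger — this domain ends here.
From /ḍ/ at 10 rightward: 11 /o/ → [+RTR]; 12 /e/ → [+RTR]; 13 /j/ blocks.
From /ḍ/ at 15 rightward: 16 /m/ → [+RTR]; 17 /n/ → [+RTR]; 18 /i/ blocks.
Targets with no active source: positions 2 4 6 7 stay [-emphatic].

8 10 11 12 15 16 17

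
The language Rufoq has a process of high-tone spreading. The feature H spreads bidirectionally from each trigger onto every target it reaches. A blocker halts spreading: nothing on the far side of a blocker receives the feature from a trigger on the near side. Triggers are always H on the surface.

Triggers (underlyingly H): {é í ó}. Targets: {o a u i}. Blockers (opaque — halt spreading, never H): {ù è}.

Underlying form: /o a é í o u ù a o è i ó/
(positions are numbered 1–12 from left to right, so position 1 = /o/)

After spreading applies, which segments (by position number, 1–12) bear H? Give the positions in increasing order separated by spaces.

From /é/ at 3 rightward: 4 /í/ is itself a trigger — this domain ends here.
From /é/ at 3 leftward: 2 /a/ → H; 1 /o/ → H; word edge.
From /í/ at 4 rightward: 5 /o/ → H; 6 /u/ → H; 7 /ù/ blocks.
From /í/ at 4 leftward: 3 /é/ is itself a trigger — this domain ends here.
From /ó/ at 12 rightward: word edge.
From /ó/ at 12 leftward: 11 /i/ → H; 10 /è/ blocks.
Targets with no active source: positions 8 9 stay [-high tone].

1 2 3 4 5 6 11 12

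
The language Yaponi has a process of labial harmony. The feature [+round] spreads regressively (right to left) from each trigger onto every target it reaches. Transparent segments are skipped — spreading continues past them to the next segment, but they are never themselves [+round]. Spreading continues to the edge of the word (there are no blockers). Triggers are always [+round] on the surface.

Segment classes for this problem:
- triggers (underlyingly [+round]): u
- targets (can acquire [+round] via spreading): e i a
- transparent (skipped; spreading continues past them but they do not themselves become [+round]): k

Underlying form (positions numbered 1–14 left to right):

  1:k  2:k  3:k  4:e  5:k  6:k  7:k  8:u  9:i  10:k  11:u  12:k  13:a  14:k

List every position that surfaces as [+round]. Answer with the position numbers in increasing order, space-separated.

From /u/ at 8 leftward: 7 /k/ transparent; 6 /k/ transparent; 5 /k/ transparent; 4 /e/ → [+round]; 3 /k/ transparent; 2 /k/ transparent; 1 /k/ transparent; word edge.
From /u/ at 11 leftward: 10 /k/ transparent; 9 /i/ → [+round]; 8 /u/ is itself a trigger — this domain ends here.
Target with no active source: position 13 stays [-round].

4 8 9 11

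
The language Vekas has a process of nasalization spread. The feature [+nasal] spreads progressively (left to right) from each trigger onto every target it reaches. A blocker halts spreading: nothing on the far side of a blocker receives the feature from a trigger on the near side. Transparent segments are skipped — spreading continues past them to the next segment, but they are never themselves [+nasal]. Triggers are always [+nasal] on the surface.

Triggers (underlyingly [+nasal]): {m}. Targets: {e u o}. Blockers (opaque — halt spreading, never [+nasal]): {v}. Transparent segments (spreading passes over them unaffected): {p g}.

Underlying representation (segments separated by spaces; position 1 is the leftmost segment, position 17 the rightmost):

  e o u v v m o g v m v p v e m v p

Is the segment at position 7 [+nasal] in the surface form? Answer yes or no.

yes

From /m/ at 6 rightward: 7 /o/ → [+nasal]; 8 /g/ transparent; 9 /v/ blocks.
From /m/ at 10 rightward: 11 /v/ blocks.
From /m/ at 15 rightward: 16 /v/ blocks.
Targets with no active source: positions 1 2 3 14 stay [-nasal].
[+nasal] positions on the surface: 6 7 10 15.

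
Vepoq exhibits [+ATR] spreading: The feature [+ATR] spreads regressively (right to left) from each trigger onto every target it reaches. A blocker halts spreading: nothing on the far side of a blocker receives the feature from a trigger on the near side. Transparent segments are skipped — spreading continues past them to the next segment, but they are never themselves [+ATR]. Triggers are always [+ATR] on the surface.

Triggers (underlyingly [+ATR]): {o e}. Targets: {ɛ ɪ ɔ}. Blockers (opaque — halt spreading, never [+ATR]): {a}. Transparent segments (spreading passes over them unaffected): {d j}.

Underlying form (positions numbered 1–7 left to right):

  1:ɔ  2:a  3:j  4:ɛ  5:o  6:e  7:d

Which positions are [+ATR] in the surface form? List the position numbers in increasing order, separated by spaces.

From /o/ at 5 leftward: 4 /ɛ/ → [+ATR]; 3 /j/ transparent; 2 /a/ blocks.
From /e/ at 6 leftward: 5 /o/ is itself a trigger — this domain ends here.
Target with no active source: position 1 stays [-ATR].

4 5 6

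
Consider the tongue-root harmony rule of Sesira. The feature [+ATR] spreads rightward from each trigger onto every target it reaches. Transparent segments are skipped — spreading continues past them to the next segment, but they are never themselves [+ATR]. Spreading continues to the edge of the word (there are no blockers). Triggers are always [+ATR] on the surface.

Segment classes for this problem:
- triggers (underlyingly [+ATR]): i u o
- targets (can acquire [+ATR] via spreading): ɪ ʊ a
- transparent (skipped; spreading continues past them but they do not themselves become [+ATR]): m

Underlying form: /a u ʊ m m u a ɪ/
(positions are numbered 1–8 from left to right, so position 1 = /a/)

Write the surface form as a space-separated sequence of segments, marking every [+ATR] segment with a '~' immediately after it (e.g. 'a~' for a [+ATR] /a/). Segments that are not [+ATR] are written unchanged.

From /u/ at 2 rightward: 3 /ʊ/ → [+ATR]; 4 /m/ transparent; 5 /m/ transparent; 6 /u/ is itself a trigger — this domain ends here.
From /u/ at 6 rightward: 7 /a/ → [+ATR]; 8 /ɪ/ → [+ATR]; word edge.
Target with no active source: position 1 stays [-ATR].
[+ATR] positions on the surface: 2 3 6 7 8.

a u~ ʊ~ m m u~ a~ ɪ~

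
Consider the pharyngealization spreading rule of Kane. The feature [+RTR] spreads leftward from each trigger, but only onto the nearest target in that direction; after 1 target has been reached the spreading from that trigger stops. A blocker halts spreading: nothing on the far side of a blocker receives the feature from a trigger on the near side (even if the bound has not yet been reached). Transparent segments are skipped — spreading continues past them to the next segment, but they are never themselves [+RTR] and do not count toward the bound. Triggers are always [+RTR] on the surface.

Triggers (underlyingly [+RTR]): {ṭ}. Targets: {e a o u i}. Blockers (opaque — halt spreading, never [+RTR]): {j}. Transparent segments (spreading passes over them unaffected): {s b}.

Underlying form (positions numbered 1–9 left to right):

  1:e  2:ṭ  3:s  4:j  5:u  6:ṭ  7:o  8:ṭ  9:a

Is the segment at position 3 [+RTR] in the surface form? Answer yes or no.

From /ṭ/ at 2 leftward: 1 /e/ → [+RTR]; bound reached.
From /ṭ/ at 6 leftward: 5 /u/ → [+RTR]; bound reached.
From /ṭ/ at 8 leftward: 7 /o/ → [+RTR]; bound reached.
Target with no active source: position 9 stays [-emphatic].
[+RTR] positions on the surface: 1 2 5 6 7 8.

no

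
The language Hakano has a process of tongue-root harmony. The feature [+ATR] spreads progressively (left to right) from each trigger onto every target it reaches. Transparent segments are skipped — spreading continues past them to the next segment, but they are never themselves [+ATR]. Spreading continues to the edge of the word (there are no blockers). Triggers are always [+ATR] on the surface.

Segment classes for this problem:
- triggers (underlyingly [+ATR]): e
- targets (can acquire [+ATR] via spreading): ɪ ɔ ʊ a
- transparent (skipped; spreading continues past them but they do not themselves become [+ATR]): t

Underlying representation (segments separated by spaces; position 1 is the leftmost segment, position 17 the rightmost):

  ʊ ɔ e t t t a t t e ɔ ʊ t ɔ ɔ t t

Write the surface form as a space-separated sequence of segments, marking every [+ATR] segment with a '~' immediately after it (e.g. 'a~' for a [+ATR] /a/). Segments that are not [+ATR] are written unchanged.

From /e/ at 3 rightward: 4 /t/ transparent; 5 /t/ transparent; 6 /t/ transparent; 7 /a/ → [+ATR]; 8 /t/ transparent; 9 /t/ transparent; 10 /e/ is itself a trigger — this domain ends here.
From /e/ at 10 rightward: 11 /ɔ/ → [+ATR]; 12 /ʊ/ → [+ATR]; 13 /t/ transparent; 14 /ɔ/ → [+ATR]; 15 /ɔ/ → [+ATR]; 16 /t/ transparent; 17 /t/ transparent; word edge.
Targets with no active source: positions 1 2 stay [-ATR].
[+ATR] positions on the surface: 3 7 10 11 12 14 15.

ʊ ɔ e~ t t t a~ t t e~ ɔ~ ʊ~ t ɔ~ ɔ~ t t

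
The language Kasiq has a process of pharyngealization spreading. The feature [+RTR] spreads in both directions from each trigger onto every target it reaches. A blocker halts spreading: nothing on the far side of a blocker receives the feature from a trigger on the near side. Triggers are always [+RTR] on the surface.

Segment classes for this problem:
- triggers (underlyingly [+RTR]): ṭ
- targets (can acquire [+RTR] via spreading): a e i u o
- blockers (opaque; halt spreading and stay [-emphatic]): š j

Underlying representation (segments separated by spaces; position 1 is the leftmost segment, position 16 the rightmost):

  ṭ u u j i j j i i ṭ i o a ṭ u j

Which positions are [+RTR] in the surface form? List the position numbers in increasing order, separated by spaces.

1 2 3 8 9 10 11 12 13 14 15

From /ṭ/ at 1 rightward: 2 /u/ → [+RTR]; 3 /u/ → [+RTR]; 4 /j/ blocks.
From /ṭ/ at 1 leftward: word edge.
From /ṭ/ at 10 rightward: 11 /i/ → [+RTR]; 12 /o/ → [+RTR]; 13 /a/ → [+RTR]; 14 /ṭ/ is itself a trigger — this domain ends here.
From /ṭ/ at 10 leftward: 9 /i/ → [+RTR]; 8 /i/ → [+RTR]; 7 /j/ blocks.
From /ṭ/ at 14 rightward: 15 /u/ → [+RTR]; 16 /j/ blocks.
From /ṭ/ at 14 leftward: 13 /a/ → [+RTR]; 12 /o/ → [+RTR]; 11 /i/ → [+RTR]; 10 /ṭ/ is itself a trigger — this domain ends here.
Target with no active source: position 5 stays [-emphatic].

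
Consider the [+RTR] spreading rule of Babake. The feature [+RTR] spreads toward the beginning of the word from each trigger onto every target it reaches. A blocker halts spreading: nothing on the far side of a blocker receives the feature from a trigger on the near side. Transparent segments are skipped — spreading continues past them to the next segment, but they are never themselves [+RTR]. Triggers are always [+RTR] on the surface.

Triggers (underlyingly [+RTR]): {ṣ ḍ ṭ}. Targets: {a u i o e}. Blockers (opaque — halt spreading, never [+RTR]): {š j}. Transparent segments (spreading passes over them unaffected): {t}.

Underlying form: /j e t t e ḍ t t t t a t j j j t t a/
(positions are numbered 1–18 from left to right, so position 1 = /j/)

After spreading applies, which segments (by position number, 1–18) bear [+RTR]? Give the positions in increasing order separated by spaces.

2 5 6

From /ḍ/ at 6 leftward: 5 /e/ → [+RTR]; 4 /t/ transparent; 3 /t/ transparent; 2 /e/ → [+RTR]; 1 /j/ blocks.
Targets with no active source: positions 11 18 stay [-emphatic].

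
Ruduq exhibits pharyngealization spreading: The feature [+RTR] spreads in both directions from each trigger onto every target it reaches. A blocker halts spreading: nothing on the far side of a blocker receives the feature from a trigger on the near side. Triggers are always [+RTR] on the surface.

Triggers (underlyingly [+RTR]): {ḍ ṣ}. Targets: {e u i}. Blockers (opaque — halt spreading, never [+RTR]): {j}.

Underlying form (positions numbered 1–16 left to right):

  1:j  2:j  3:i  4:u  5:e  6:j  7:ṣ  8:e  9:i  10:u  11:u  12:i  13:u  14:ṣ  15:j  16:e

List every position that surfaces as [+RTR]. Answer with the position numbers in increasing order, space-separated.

From /ṣ/ at 7 rightward: 8 /e/ → [+RTR]; 9 /i/ → [+RTR]; 10 /u/ → [+RTR]; 11 /u/ → [+RTR]; 12 /i/ → [+RTR]; 13 /u/ → [+RTR]; 14 /ṣ/ is itself a trigger — this domain ends here.
From /ṣ/ at 7 leftward: 6 /j/ blocks.
From /ṣ/ at 14 rightward: 15 /j/ blocks.
From /ṣ/ at 14 leftward: 13 /u/ → [+RTR]; 12 /i/ → [+RTR]; 11 /u/ → [+RTR]; 10 /u/ → [+RTR]; 9 /i/ → [+RTR]; 8 /e/ → [+RTR]; 7 /ṣ/ is itself a trigger — this domain ends here.
Targets with no active source: positions 3 4 5 16 stay [-emphatic].

7 8 9 10 11 12 13 14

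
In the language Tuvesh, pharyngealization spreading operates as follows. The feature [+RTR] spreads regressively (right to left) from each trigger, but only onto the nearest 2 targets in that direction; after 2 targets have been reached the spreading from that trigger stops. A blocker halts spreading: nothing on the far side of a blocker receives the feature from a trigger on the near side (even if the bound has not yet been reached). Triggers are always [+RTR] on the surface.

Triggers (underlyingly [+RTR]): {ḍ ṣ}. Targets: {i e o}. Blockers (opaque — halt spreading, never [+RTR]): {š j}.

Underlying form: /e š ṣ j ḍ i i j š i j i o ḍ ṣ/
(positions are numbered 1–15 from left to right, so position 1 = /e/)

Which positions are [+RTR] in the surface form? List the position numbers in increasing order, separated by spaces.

From /ṣ/ at 3 leftward: 2 /š/ blocks.
From /ḍ/ at 5 leftward: 4 /j/ blocks.
From /ḍ/ at 14 leftward: 13 /o/ → [+RTR]; 12 /i/ → [+RTR]; bound reached.
From /ṣ/ at 15 leftward: 14 /ḍ/ is itself a trigger — this domain ends here.
Targets with no active source: positions 1 6 7 10 stay [-emphatic].

3 5 12 13 14 15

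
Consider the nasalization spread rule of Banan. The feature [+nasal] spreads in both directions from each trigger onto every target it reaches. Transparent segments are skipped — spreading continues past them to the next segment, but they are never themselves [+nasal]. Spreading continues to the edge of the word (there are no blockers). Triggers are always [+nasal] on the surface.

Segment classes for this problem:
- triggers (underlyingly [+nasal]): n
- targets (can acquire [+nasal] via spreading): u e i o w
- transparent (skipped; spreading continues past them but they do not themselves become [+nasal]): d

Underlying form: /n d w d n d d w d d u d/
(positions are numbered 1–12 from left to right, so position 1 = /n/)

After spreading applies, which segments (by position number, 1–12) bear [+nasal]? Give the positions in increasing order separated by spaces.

From /n/ at 1 rightward: 2 /d/ transparent; 3 /w/ → [+nasal]; 4 /d/ transparent; 5 /n/ is itself a trigger — this domain ends here.
From /n/ at 1 leftward: word edge.
From /n/ at 5 rightward: 6 /d/ transparent; 7 /d/ transparent; 8 /w/ → [+nasal]; 9 /d/ transparent; 10 /d/ transparent; 11 /u/ → [+nasal]; 12 /d/ transparent; word edge.
From /n/ at 5 leftward: 4 /d/ transparent; 3 /w/ → [+nasal]; 2 /d/ transparent; 1 /n/ is itself a trigger — this domain ends here.

1 3 5 8 11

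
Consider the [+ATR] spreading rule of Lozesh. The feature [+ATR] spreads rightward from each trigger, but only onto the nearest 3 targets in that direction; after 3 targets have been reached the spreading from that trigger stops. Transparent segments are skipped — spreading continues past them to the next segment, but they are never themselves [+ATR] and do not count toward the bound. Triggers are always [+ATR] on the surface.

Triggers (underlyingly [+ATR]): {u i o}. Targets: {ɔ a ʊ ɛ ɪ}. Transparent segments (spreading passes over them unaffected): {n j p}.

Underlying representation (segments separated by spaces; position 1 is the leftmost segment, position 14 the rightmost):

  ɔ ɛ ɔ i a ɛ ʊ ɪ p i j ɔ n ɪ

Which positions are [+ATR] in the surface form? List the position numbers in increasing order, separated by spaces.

4 5 6 7 10 12 14

From /i/ at 4 rightward: 5 /a/ → [+ATR]; 6 /ɛ/ → [+ATR]; 7 /ʊ/ → [+ATR]; bound reached.
From /i/ at 10 rightward: 11 /j/ transparent; 12 /ɔ/ → [+ATR]; 13 /n/ transparent; 14 /ɪ/ → [+ATR]; word edge.
Targets with no active source: positions 1 2 3 8 stay [-ATR].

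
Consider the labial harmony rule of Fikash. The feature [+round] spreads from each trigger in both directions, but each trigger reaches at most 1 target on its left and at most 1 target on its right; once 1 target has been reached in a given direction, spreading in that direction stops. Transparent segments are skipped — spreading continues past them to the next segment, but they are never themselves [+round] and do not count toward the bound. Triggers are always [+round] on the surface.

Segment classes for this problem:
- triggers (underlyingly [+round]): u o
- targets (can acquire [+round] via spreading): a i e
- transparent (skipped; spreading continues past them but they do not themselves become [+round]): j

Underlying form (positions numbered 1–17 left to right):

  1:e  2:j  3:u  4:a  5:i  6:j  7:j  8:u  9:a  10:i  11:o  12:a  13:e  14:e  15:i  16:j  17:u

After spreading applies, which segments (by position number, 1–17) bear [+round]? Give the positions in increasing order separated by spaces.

1 3 4 5 8 9 10 11 12 15 17

From /u/ at 3 rightward: 4 /a/ → [+round]; bound reached.
From /u/ at 3 leftward: 2 /j/ transparent; 1 /e/ → [+round]; bound reached.
From /u/ at 8 rightward: 9 /a/ → [+round]; bound reached.
From /u/ at 8 leftward: 7 /j/ transparent; 6 /j/ transparent; 5 /i/ → [+round]; bound reached.
From /o/ at 11 rightward: 12 /a/ → [+round]; bound reached.
From /o/ at 11 leftward: 10 /i/ → [+round]; bound reached.
From /u/ at 17 rightward: word edge.
From /u/ at 17 leftward: 16 /j/ transparent; 15 /i/ → [+round]; bound reached.
Targets with no active source: positions 13 14 stay [-round].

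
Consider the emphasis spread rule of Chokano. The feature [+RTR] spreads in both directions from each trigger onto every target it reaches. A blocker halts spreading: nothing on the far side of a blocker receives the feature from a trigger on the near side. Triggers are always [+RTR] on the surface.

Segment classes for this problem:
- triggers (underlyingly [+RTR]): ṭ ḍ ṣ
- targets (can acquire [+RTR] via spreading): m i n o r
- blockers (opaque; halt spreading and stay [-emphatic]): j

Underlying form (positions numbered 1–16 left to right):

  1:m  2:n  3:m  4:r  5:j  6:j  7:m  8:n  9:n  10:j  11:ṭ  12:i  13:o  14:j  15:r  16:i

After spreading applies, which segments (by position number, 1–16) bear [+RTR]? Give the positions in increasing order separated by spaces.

11 12 13

From /ṭ/ at 11 rightward: 12 /i/ → [+RTR]; 13 /o/ → [+RTR]; 14 /j/ blocks.
From /ṭ/ at 11 leftward: 10 /j/ blocks.
Targets with no active source: positions 1 2 3 4 7 8 9 15 16 stay [-emphatic].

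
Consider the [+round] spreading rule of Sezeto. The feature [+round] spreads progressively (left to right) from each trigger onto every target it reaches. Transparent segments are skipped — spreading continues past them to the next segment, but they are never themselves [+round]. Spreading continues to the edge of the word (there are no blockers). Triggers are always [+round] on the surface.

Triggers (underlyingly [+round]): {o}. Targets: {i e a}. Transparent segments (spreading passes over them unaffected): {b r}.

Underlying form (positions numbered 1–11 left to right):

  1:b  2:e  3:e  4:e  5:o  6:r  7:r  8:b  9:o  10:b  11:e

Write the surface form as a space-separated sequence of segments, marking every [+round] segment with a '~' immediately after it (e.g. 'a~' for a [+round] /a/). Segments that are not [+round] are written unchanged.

From /o/ at 5 rightward: 6 /r/ transparent; 7 /r/ transparent; 8 /b/ transparent; 9 /o/ is itself a trigger — this domain ends here.
From /o/ at 9 rightward: 10 /b/ transparent; 11 /e/ → [+round]; word edge.
Targets with no active source: positions 2 3 4 stay [-round].
[+round] positions on the surface: 5 9 11.

b e e e o~ r r b o~ b e~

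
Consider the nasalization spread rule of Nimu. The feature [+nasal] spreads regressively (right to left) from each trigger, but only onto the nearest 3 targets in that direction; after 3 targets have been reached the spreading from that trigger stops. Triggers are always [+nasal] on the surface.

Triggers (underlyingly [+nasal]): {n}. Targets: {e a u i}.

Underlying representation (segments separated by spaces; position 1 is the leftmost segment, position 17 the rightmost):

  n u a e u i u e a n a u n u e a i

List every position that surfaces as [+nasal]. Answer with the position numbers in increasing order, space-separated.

1 7 8 9 10 11 12 13

From /n/ at 1 leftward: word edge.
From /n/ at 10 leftward: 9 /a/ → [+nasal]; 8 /e/ → [+nasal]; 7 /u/ → [+nasal]; bound reached.
From /n/ at 13 leftward: 12 /u/ → [+nasal]; 11 /a/ → [+nasal]; 10 /n/ is itself a trigger — this domain ends here.
Targets with no active source: positions 2 3 4 5 6 14 15 16 17 stay [-nasal].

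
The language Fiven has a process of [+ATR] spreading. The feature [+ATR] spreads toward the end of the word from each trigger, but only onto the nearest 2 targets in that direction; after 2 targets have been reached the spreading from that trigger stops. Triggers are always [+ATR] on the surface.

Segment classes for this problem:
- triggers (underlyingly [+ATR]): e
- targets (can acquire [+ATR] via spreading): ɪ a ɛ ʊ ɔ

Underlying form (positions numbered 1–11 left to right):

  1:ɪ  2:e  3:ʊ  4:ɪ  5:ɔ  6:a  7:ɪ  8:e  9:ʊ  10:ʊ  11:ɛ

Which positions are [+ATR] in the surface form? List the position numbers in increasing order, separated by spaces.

2 3 4 8 9 10

From /e/ at 2 rightward: 3 /ʊ/ → [+ATR]; 4 /ɪ/ → [+ATR]; bound reached.
From /e/ at 8 rightward: 9 /ʊ/ → [+ATR]; 10 /ʊ/ → [+ATR]; bound reached.
Targets with no active source: positions 1 5 6 7 11 stay [-ATR].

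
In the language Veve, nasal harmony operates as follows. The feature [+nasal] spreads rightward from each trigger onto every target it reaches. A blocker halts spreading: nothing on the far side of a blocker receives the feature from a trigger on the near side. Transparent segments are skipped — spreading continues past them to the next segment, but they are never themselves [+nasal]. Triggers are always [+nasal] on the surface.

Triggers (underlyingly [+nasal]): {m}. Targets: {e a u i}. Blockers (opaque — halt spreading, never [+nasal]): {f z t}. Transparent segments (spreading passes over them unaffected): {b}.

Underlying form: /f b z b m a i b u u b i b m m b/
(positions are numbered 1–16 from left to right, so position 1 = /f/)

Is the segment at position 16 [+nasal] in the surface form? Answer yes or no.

From /m/ at 5 rightward: 6 /a/ → [+nasal]; 7 /i/ → [+nasal]; 8 /b/ transparent; 9 /u/ → [+nasal]; 10 /u/ → [+nasal]; 11 /b/ transparent; 12 /i/ → [+nasal]; 13 /b/ transparent; 14 /m/ is itself a trigger — this domain ends here.
From /m/ at 14 rightward: 15 /m/ is itself a trigger — this domain ends here.
From /m/ at 15 rightward: 16 /b/ transparent; word edge.
[+nasal] positions on the surface: 5 6 7 9 10 12 14 15.

no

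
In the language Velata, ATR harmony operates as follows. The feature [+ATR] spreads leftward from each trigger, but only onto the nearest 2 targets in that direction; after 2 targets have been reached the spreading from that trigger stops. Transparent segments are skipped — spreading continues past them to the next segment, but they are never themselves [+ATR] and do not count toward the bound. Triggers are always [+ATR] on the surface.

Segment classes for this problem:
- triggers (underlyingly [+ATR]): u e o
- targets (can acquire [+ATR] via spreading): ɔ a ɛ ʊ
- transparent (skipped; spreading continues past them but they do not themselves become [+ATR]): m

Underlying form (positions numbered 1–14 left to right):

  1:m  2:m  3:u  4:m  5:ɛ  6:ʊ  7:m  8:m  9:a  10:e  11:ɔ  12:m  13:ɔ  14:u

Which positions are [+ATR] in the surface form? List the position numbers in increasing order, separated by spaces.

From /u/ at 3 leftward: 2 /m/ transparent; 1 /m/ transparent; word edge.
From /e/ at 10 leftward: 9 /a/ → [+ATR]; 8 /m/ transparent; 7 /m/ transparent; 6 /ʊ/ → [+ATR]; bound reached.
From /u/ at 14 leftward: 13 /ɔ/ → [+ATR]; 12 /m/ transparent; 11 /ɔ/ → [+ATR]; bound reached.
Target with no active source: position 5 stays [-ATR].

3 6 9 10 11 13 14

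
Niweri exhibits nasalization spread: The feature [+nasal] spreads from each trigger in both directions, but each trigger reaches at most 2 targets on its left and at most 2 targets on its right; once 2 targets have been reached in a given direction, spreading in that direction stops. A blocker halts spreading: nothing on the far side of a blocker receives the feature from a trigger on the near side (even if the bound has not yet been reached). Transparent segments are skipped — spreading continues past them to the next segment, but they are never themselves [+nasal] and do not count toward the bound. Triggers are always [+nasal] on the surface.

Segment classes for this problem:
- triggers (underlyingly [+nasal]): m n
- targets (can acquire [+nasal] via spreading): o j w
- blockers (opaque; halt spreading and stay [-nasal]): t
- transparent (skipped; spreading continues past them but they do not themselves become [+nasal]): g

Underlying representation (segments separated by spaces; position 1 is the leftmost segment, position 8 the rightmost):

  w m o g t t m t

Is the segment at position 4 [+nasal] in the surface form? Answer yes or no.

no

From /m/ at 2 rightward: 3 /o/ → [+nasal]; 4 /g/ transparent; 5 /t/ blocks.
From /m/ at 2 leftward: 1 /w/ → [+nasal]; word edge.
From /m/ at 7 rightward: 8 /t/ blocks.
From /m/ at 7 leftward: 6 /t/ blocks.
[+nasal] positions on the surface: 1 2 3 7.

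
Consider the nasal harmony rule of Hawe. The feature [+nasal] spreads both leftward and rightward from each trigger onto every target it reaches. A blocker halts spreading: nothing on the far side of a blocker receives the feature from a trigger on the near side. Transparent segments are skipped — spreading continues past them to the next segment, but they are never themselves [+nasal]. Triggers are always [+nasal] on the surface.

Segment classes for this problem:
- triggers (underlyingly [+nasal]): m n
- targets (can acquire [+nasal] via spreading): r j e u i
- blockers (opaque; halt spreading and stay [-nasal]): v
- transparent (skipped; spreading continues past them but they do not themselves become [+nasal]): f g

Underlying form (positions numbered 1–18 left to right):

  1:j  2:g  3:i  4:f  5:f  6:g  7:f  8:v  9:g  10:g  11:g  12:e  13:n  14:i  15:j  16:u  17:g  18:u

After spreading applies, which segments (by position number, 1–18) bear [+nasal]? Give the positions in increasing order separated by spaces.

From /n/ at 13 rightward: 14 /i/ → [+nasal]; 15 /j/ → [+nasal]; 16 /u/ → [+nasal]; 17 /g/ transparent; 18 /u/ → [+nasal]; word edge.
From /n/ at 13 leftward: 12 /e/ → [+nasal]; 11 /g/ transparent; 10 /g/ transparent; 9 /g/ transparent; 8 /v/ blocks.
Targets with no active source: positions 1 3 stay [-nasal].

12 13 14 15 16 18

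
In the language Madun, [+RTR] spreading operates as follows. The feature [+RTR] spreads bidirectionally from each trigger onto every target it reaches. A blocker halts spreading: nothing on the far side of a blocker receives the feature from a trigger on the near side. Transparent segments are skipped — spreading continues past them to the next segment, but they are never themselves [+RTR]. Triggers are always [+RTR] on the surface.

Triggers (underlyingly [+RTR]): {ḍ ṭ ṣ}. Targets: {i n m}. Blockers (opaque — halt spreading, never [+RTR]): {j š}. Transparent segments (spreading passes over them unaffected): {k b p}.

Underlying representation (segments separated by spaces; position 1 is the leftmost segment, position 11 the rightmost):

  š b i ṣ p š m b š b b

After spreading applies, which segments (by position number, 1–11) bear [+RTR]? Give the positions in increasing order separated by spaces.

3 4

From /ṣ/ at 4 rightward: 5 /p/ transparent; 6 /š/ blocks.
From /ṣ/ at 4 leftward: 3 /i/ → [+RTR]; 2 /b/ transparent; 1 /š/ blocks.
Target with no active source: position 7 stays [-emphatic].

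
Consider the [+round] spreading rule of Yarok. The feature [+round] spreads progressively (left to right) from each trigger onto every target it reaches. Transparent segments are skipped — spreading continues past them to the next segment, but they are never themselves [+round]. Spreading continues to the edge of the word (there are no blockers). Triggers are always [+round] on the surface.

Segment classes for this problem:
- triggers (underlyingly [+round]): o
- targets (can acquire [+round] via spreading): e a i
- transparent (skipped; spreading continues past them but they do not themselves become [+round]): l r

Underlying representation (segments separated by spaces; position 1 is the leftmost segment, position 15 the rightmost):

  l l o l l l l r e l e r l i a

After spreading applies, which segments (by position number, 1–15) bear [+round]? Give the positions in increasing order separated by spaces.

3 9 11 14 15

From /o/ at 3 rightward: 4 /l/ transparent; 5 /l/ transparent; 6 /l/ transparent; 7 /l/ transparent; 8 /r/ transparent; 9 /e/ → [+round]; 10 /l/ transparent; 11 /e/ → [+round]; 12 /r/ transparent; 13 /l/ transparent; 14 /i/ → [+round]; 15 /a/ → [+round]; word edge.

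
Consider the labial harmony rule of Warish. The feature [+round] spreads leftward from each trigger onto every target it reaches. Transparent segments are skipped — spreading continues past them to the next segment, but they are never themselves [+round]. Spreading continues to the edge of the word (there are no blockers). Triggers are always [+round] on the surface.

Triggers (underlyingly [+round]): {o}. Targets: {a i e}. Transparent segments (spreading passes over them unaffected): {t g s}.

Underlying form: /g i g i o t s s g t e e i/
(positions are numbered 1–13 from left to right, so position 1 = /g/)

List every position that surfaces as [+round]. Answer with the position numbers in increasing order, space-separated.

From /o/ at 5 leftward: 4 /i/ → [+round]; 3 /g/ transparent; 2 /i/ → [+round]; 1 /g/ transparent; word edge.
Targets with no active source: positions 11 12 13 stay [-round].

2 4 5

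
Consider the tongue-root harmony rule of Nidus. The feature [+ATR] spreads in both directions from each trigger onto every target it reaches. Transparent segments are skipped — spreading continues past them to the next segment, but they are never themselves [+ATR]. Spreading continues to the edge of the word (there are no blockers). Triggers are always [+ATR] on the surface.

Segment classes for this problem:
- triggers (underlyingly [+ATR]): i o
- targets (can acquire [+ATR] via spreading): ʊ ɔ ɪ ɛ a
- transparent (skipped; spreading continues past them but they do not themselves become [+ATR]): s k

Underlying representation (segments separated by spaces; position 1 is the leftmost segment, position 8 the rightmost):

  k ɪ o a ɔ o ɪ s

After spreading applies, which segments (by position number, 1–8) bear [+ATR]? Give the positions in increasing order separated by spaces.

2 3 4 5 6 7

From /o/ at 3 rightward: 4 /a/ → [+ATR]; 5 /ɔ/ → [+ATR]; 6 /o/ is itself a trigger — this domain ends here.
From /o/ at 3 leftward: 2 /ɪ/ → [+ATR]; 1 /k/ transparent; word edge.
From /o/ at 6 rightward: 7 /ɪ/ → [+ATR]; 8 /s/ transparent; word edge.
From /o/ at 6 leftward: 5 /ɔ/ → [+ATR]; 4 /a/ → [+ATR]; 3 /o/ is itself a trigger — this domain ends here.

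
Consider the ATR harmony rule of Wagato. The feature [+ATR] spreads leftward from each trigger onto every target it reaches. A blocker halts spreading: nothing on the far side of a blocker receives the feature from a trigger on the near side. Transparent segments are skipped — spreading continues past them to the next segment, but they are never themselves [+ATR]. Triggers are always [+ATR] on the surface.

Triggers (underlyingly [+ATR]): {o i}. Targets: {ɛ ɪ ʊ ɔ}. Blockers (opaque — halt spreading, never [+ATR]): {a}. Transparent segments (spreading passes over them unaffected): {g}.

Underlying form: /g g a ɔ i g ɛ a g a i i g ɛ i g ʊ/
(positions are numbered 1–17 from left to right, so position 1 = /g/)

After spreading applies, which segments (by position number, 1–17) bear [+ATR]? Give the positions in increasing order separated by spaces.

4 5 11 12 14 15

From /i/ at 5 leftward: 4 /ɔ/ → [+ATR]; 3 /a/ blocks.
From /i/ at 11 leftward: 10 /a/ blocks.
From /i/ at 12 leftward: 11 /i/ is itself a trigger — this domain ends here.
From /i/ at 15 leftward: 14 /ɛ/ → [+ATR]; 13 /g/ transparent; 12 /i/ is itself a trigger — this domain ends here.
Targets with no active source: positions 7 17 stay [-ATR].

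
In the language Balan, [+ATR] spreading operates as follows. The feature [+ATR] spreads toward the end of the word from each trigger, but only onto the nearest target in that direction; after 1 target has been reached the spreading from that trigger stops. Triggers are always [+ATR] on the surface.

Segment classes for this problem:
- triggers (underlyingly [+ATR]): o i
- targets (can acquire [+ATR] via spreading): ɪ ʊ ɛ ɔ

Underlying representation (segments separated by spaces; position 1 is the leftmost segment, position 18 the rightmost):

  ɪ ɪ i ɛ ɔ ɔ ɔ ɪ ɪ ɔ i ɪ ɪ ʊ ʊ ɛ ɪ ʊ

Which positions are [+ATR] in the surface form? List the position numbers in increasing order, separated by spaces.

3 4 11 12

From /i/ at 3 rightward: 4 /ɛ/ → [+ATR]; bound reached.
From /i/ at 11 rightward: 12 /ɪ/ → [+ATR]; bound reached.
Targets with no active source: positions 1 2 5 6 7 8 9 10 13 14 15 16 17 18 stay [-ATR].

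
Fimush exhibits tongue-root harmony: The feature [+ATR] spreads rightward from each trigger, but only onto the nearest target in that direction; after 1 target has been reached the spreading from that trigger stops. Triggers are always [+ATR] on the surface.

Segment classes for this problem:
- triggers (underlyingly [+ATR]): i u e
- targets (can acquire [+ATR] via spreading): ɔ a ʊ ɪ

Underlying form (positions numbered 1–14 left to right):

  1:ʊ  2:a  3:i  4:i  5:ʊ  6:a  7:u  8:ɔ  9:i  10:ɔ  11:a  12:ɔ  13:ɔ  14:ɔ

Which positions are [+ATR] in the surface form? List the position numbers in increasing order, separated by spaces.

From /i/ at 3 rightward: 4 /i/ is itself a trigger — this domain ends here.
From /i/ at 4 rightward: 5 /ʊ/ → [+ATR]; bound reached.
From /u/ at 7 rightward: 8 /ɔ/ → [+ATR]; bound reached.
From /i/ at 9 rightward: 10 /ɔ/ → [+ATR]; bound reached.
Targets with no active source: positions 1 2 6 11 12 13 14 stay [-ATR].

3 4 5 7 8 9 10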